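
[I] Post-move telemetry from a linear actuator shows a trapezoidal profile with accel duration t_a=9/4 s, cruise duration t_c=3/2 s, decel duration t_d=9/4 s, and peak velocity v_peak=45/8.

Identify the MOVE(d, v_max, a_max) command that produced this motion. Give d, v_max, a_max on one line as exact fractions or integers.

d=675/32 v_max=45/8 a_max=5/2

a_max = (45/8)/(9/4) = 5/2
d_a = ½·45/8·9/4 = 405/64; d_c = 45/8·3/2 = 135/16
d = 2·405/64 + 135/16 = 675/32
t_c = 3/2 > 0 ⇒ limit active, v_max = 45/8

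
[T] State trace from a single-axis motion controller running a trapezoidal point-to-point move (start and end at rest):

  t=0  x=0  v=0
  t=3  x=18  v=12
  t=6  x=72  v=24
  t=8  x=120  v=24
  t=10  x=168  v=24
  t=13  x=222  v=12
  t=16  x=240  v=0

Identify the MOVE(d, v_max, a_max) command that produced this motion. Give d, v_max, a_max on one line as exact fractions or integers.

final state: t=16, x=240, v=0 → d = 240
a_max = (12−0)/(3−0) = 4
max v = 24 over t∈[6,10] → v_max = 24
check: 24·(6+4) = 240 ✓

d=240 v_max=24 a_max=4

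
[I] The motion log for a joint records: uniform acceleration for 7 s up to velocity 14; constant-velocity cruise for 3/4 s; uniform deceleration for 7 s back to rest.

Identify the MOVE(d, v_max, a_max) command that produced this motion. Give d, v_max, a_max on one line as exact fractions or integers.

a_max = 14/7 = 2
d_a = ½·14·7 = 49; d_c = 14·3/4 = 21/2
d = 2·49 + 21/2 = 217/2
t_c = 3/4 > 0 so v_max = 14

d=217/2 v_max=14 a_max=2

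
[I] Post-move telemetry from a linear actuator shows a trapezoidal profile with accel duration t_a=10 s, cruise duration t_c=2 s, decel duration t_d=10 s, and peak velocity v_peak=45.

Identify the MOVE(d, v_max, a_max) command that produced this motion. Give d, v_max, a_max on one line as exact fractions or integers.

d=540 v_max=45 a_max=9/2

a_max = 45/10 = 9/2
d_a = ½·45·10 = 225; d_c = 45·2 = 90
d = 2·225 + 90 = 540
t_c = 2 > 0 so v_max = 45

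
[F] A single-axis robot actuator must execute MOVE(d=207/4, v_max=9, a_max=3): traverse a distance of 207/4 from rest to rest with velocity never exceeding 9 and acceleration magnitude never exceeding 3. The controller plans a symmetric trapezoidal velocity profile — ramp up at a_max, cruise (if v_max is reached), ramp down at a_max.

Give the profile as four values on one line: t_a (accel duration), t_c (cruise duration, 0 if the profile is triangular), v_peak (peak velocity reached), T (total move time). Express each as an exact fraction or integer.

v_max²/a_max = 9²/3 = 27
207/4 ≥ 27 → trapezoidal
t_a = 9/3 = 3; v_peak = 9
d_cruise = 207/4 − 27 = 99/4; t_c = (99/4)/9 = 11/4
T = 2·3 + 11/4 = 35/4

t_a=3 t_c=11/4 v_peak=9 T=35/4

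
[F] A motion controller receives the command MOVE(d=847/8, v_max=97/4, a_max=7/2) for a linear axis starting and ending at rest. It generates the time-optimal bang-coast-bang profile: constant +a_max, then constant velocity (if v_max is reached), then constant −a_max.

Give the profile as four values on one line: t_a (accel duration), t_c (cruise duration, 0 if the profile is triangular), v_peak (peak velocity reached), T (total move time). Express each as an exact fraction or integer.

t_a=11/2 t_c=0 v_peak=77/4 T=11

(v_max)²/a_max = (97/4)²/(7/2) = 9409/56
847/8 < 9409/56 ⇒ no cruise
v_peak = √(847/8·7/2) = √(5929/16) = 77/4
t_a = (77/4)/(7/2) = 11/2; t_c = 0
T = 2·11/2 = 11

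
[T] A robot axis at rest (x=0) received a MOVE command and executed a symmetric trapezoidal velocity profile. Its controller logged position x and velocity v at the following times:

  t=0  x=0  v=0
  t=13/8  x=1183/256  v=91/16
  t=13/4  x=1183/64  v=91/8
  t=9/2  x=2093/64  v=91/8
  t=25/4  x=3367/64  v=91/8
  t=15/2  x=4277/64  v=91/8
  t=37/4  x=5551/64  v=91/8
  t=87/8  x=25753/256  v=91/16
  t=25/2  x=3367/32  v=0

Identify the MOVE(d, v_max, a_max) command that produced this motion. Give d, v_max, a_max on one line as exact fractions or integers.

d=3367/32 v_max=91/8 a_max=7/2

final state: t=25/2, x=3367/32, v=0 → d = 3367/32
a_max = (91/16−0)/(13/8−0) = 7/2
max v = 91/8 over t∈[13/4,37/4] → v_max = 91/8
check: 91/8·(13/4+6) = 3367/32 ✓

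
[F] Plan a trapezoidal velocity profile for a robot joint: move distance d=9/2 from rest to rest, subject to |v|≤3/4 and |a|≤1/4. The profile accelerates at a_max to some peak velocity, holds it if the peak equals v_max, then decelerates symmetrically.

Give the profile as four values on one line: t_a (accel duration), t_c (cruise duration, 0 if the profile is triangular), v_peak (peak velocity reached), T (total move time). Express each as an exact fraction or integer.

t_a=3 t_c=3 v_peak=3/4 T=9

(v_max)²/a_max = (3/4)²/(1/4) = 9/4
9/2 ≥ 9/4 so v_max reached
t_a = (3/4)/(1/4) = 3; v_peak = 3/4
d_cruise = 9/2 − 9/4 = 9/4; t_c = (9/4)/(3/4) = 3
T = 2·3 + 3 = 9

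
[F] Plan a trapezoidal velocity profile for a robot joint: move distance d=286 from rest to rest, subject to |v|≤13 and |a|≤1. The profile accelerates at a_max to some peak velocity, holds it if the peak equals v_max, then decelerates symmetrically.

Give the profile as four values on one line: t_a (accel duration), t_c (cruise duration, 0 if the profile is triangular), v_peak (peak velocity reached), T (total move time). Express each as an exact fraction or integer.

v_max²/a_max = 13²/1 = 169
286 ≥ 169 ⇒ cruise phase
t_a = 13/1 = 13; v_peak = 13
d_cruise = 286 − 169 = 117; t_c = 117/13 = 9
T = 2·13 + 9 = 35

t_a=13 t_c=9 v_peak=13 T=35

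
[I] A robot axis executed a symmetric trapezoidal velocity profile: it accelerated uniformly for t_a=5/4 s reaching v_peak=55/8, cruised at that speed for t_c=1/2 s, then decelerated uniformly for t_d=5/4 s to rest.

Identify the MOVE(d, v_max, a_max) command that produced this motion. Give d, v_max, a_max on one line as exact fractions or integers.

d=385/32 v_max=55/8 a_max=11/2

a_max = (55/8)/(5/4) = 11/2
d_a = ½·55/8·5/4 = 275/64; d_c = 55/8·1/2 = 55/16
d = 2·275/64 + 55/16 = 385/32
t_c = 1/2 > 0 ⇒ limit active, v_max = 55/8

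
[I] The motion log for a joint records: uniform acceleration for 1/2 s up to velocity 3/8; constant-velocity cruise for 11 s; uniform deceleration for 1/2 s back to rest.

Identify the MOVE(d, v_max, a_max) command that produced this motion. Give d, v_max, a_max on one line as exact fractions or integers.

d=69/16 v_max=3/8 a_max=3/4

a_max = (3/8)/(1/2) = 3/4
d_a = ½·3/8·1/2 = 3/32; d_c = 3/8·11 = 33/8
d = 2·3/32 + 33/8 = 69/16
t_c = 11 > 0 so v_max = 3/8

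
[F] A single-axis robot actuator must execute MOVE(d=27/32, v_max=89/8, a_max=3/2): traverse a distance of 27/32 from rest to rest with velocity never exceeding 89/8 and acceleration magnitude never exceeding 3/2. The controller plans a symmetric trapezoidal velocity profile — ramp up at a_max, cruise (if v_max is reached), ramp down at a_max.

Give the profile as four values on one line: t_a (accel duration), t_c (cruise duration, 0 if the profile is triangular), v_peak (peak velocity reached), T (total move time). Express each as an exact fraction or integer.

v_max²/a_max = (89/8)²/(3/2) = 7921/96
27/32 < 7921/96 ⇒ no cruise
v_peak = √(27/32·3/2) = √(81/64) = 9/8
t_a = (9/8)/(3/2) = 3/4; t_c = 0
T = 2·3/4 = 3/2

t_a=3/4 t_c=0 v_peak=9/8 T=3/2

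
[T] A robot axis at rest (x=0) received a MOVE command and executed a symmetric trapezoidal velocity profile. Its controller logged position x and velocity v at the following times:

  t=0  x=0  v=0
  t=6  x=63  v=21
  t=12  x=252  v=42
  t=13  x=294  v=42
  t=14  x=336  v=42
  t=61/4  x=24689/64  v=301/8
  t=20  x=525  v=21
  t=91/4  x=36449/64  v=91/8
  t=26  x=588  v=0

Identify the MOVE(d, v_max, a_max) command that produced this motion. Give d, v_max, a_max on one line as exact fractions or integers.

d=588 v_max=42 a_max=7/2

final state: t=26, x=588, v=0 → d = 588
a_max = (21−0)/(6−0) = 7/2
max v = 42 over t∈[12,14] → v_max = 42
check: 42·(12+2) = 588 ✓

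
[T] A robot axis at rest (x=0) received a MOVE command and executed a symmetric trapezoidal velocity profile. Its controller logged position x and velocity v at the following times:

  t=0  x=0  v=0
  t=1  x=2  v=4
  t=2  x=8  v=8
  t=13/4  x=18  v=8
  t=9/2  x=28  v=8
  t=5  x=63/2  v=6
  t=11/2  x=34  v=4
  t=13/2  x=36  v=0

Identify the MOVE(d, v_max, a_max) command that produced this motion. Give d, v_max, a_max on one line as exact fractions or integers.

d=36 v_max=8 a_max=4

final state: t=13/2, x=36, v=0 → d = 36
a_max = (4−0)/(1−0) = 4
max v = 8 over t∈[2,9/2] → v_max = 8
check: 8·(2+5/2) = 36 ✓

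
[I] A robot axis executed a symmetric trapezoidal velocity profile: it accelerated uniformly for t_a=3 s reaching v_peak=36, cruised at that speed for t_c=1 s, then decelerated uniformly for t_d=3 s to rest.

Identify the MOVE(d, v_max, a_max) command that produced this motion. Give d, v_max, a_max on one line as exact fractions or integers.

d=144 v_max=36 a_max=12

a_max = 36/3 = 12
d_a = ½·36·3 = 54; d_c = 36·1 = 36
d = 2·54 + 36 = 144
t_c = 1 > 0 so v_max = 36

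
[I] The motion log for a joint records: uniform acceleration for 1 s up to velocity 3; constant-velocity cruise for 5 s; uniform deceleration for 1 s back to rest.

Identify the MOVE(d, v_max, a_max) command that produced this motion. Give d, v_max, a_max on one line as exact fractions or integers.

a_max = 3/1 = 3
d_a = ½·3·1 = 3/2; d_c = 3·5 = 15
d = 2·3/2 + 15 = 18
t_c = 5 > 0 ⇒ limit active, v_max = 3

d=18 v_max=3 a_max=3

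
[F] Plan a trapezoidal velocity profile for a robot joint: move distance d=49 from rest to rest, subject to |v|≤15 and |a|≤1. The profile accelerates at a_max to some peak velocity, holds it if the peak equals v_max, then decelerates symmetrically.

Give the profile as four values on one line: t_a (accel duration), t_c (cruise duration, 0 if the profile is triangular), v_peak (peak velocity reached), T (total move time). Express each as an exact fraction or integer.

t_a=7 t_c=0 v_peak=7 T=14

vₘ²/aₘ = 15²/1 = 225
49 < 225 so t_c = 0
v_peak = √(49·1) = √49 = 7
t_a = 7/1 = 7; t_c = 0
T = 2·7 = 14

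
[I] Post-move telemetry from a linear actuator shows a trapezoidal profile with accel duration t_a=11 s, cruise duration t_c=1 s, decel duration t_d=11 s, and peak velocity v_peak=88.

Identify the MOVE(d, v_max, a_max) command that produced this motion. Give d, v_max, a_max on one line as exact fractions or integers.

d=1056 v_max=88 a_max=8

a_max = 88/11 = 8
d_a = ½·88·11 = 484; d_c = 88·1 = 88
d = 2·484 + 88 = 1056
t_c = 1 > 0 → v_max = v_peak = 88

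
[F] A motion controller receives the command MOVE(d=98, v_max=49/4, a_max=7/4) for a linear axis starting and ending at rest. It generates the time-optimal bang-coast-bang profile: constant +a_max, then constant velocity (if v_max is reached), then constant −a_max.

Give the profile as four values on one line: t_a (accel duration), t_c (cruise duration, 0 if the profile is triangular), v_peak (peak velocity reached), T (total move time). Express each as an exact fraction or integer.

(v_max)²/a_max = (49/4)²/(7/4) = 343/4
98 ≥ 343/4 so v_max reached
t_a = (49/4)/(7/4) = 7; v_peak = 49/4
d_cruise = 98 − 343/4 = 49/4; t_c = (49/4)/(49/4) = 1
T = 2·7 + 1 = 15

t_a=7 t_c=1 v_peak=49/4 T=15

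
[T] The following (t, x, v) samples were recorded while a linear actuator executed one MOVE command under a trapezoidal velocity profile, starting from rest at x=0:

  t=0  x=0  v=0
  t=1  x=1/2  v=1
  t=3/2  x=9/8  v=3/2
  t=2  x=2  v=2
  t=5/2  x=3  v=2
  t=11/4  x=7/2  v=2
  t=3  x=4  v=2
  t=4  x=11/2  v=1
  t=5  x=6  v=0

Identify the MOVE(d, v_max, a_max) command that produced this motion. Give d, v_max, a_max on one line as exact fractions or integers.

final state: t=5, x=6, v=0 → d = 6
a_max = (1−0)/(1−0) = 1
max v = 2 over t∈[2,3] → v_max = 2
check: 2·(2+1) = 6 ✓

d=6 v_max=2 a_max=1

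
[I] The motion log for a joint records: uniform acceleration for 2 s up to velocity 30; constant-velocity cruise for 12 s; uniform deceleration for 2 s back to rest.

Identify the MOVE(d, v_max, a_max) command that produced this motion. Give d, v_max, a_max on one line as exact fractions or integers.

a_max = 30/2 = 15
d_a = ½·30·2 = 30; d_c = 30·12 = 360
d = 2·30 + 360 = 420
t_c = 12 > 0 so v_max = 30

d=420 v_max=30 a_max=15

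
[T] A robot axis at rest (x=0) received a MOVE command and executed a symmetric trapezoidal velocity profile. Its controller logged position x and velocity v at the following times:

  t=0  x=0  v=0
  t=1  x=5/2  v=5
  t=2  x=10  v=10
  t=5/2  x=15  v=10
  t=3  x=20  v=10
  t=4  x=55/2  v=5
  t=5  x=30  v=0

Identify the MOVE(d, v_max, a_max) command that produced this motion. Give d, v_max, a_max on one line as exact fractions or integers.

final state: t=5, x=30, v=0 → d = 30
a_max = (5−0)/(1−0) = 5
max v = 10 over t∈[2,3] → v_max = 10
check: 10·(2+1) = 30 ✓

d=30 v_max=10 a_max=5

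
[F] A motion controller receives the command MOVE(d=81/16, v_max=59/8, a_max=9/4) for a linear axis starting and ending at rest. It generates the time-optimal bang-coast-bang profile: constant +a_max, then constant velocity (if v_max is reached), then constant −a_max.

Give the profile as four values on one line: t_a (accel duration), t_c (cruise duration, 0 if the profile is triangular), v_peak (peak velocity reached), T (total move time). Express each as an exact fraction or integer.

t_a=3/2 t_c=0 v_peak=27/8 T=3

(v_max)²/a_max = (59/8)²/(9/4) = 3481/144
81/16 < 3481/144 ⇒ no cruise
v_peak = √(81/16·9/4) = √(729/64) = 27/8
t_a = (27/8)/(9/4) = 3/2; t_c = 0
T = 2·3/2 = 3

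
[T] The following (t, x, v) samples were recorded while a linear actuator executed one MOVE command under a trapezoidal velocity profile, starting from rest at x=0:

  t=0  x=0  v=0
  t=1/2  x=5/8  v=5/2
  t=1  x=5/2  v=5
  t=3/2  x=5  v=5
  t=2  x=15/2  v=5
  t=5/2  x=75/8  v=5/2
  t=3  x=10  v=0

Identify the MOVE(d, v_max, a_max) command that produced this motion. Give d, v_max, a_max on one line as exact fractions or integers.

final state: t=3, x=10, v=0 → d = 10
a_max = (5/2−0)/(1/2−0) = 5
max v = 5 over t∈[1,2] → v_max = 5
check: 5·(1+1) = 10 ✓

d=10 v_max=5 a_max=5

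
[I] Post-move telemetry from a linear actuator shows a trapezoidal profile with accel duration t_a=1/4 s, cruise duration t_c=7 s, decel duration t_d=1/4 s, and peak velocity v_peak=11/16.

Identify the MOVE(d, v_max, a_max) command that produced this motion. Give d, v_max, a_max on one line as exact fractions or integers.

d=319/64 v_max=11/16 a_max=11/4

a_max = (11/16)/(1/4) = 11/4
d_a = ½·11/16·1/4 = 11/128; d_c = 11/16·7 = 77/16
d = 2·11/128 + 77/16 = 319/64
t_c = 7 > 0 → v_max = v_peak = 11/16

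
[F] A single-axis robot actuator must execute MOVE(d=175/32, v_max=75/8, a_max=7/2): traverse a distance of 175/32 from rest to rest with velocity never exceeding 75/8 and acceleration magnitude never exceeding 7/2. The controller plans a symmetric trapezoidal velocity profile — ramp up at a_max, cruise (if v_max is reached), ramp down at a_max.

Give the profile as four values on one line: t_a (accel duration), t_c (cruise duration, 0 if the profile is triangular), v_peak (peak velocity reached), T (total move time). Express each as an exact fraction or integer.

t_a=5/4 t_c=0 v_peak=35/8 T=5/2

v_max²/a_max = (75/8)²/(7/2) = 5625/224
175/32 < 5625/224 → triangular
v_peak = √(175/32·7/2) = √(1225/64) = 35/8
t_a = (35/8)/(7/2) = 5/4; t_c = 0
T = 2·5/4 = 5/2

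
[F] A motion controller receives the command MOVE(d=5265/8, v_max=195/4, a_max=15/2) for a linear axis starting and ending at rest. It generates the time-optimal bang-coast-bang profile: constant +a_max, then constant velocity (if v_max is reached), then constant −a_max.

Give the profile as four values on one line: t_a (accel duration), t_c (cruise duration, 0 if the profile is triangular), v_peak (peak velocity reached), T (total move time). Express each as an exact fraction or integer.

(v_max)²/a_max = (195/4)²/(15/2) = 2535/8
5265/8 ≥ 2535/8 ⇒ cruise phase
t_a = (195/4)/(15/2) = 13/2; v_peak = 195/4
d_cruise = 5265/8 − 2535/8 = 1365/4; t_c = (1365/4)/(195/4) = 7
T = 2·13/2 + 7 = 20

t_a=13/2 t_c=7 v_peak=195/4 T=20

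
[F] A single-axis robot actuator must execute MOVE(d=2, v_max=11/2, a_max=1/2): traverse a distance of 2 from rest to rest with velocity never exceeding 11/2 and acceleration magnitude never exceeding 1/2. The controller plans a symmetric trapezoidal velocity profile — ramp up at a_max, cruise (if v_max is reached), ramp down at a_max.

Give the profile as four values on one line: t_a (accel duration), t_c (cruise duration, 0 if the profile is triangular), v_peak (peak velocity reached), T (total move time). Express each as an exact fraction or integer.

(v_max)²/a_max = (11/2)²/(1/2) = 121/2
2 < 121/2 so t_c = 0
v_peak = √(2·1/2) = √1 = 1
t_a = 1/(1/2) = 2; t_c = 0
T = 2·2 = 4

t_a=2 t_c=0 v_peak=1 T=4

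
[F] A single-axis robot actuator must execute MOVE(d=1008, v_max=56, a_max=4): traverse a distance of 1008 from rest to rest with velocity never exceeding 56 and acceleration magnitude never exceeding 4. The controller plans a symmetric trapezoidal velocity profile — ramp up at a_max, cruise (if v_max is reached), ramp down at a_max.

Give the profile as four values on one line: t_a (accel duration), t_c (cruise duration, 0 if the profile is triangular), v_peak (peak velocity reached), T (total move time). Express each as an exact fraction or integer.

vₘ²/aₘ = 56²/4 = 784
1008 ≥ 784 so v_max reached
t_a = 56/4 = 14; v_peak = 56
d_cruise = 1008 − 784 = 224; t_c = 224/56 = 4
T = 2·14 + 4 = 32

t_a=14 t_c=4 v_peak=56 T=32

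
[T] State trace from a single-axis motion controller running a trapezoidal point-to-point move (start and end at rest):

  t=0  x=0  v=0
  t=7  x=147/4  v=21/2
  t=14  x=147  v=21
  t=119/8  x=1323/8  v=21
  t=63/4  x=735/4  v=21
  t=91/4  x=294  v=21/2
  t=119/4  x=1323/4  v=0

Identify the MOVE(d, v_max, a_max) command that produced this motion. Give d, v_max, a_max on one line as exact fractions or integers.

d=1323/4 v_max=21 a_max=3/2

final state: t=119/4, x=1323/4, v=0 → d = 1323/4
a_max = (21/2−0)/(7−0) = 3/2
max v = 21 over t∈[14,63/4] → v_max = 21
check: 21·(14+7/4) = 1323/4 ✓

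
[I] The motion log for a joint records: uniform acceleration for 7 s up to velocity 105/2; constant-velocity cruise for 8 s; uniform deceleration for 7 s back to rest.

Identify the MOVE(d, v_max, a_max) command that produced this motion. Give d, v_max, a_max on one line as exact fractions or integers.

d=1575/2 v_max=105/2 a_max=15/2

a_max = (105/2)/7 = 15/2
d_a = ½·105/2·7 = 735/4; d_c = 105/2·8 = 420
d = 2·735/4 + 420 = 1575/2
t_c = 8 > 0 → v_max = v_peak = 105/2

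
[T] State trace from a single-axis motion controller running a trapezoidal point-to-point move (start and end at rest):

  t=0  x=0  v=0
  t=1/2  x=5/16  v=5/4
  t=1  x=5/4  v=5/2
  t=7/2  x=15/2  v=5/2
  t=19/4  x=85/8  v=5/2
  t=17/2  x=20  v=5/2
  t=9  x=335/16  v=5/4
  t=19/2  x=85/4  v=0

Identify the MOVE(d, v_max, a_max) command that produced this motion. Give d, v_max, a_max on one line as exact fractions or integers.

d=85/4 v_max=5/2 a_max=5/2

final state: t=19/2, x=85/4, v=0 → d = 85/4
a_max = (5/4−0)/(1/2−0) = 5/2
max v = 5/2 over t∈[1,17/2] → v_max = 5/2
check: 5/2·(1+15/2) = 85/4 ✓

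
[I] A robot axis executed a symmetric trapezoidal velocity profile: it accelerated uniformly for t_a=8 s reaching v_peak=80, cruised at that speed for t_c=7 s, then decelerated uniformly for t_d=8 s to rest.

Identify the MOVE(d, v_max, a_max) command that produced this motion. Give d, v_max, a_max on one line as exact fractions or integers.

a_max = 80/8 = 10
d_a = ½·80·8 = 320; d_c = 80·7 = 560
d = 2·320 + 560 = 1200
t_c = 7 > 0 ⇒ limit active, v_max = 80

d=1200 v_max=80 a_max=10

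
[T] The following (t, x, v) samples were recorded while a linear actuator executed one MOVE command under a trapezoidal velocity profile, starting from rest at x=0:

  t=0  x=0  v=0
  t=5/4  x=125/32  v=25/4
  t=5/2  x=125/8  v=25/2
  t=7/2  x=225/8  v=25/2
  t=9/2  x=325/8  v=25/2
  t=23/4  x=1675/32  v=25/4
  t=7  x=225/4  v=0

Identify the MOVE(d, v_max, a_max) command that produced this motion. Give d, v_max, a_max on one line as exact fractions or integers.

final state: t=7, x=225/4, v=0 → d = 225/4
a_max = (25/4−0)/(5/4−0) = 5
max v = 25/2 over t∈[5/2,9/2] → v_max = 25/2
check: 25/2·(5/2+2) = 225/4 ✓

d=225/4 v_max=25/2 a_max=5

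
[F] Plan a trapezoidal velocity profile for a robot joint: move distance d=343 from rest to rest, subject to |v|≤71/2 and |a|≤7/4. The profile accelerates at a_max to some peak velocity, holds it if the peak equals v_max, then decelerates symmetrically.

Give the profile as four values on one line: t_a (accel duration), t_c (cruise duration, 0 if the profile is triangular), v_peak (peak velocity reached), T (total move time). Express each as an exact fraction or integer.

vₘ²/aₘ = (71/2)²/(7/4) = 5041/7
343 < 5041/7 ⇒ no cruise
v_peak = √(343·7/4) = √(2401/4) = 49/2
t_a = (49/2)/(7/4) = 14; t_c = 0
T = 2·14 = 28

t_a=14 t_c=0 v_peak=49/2 T=28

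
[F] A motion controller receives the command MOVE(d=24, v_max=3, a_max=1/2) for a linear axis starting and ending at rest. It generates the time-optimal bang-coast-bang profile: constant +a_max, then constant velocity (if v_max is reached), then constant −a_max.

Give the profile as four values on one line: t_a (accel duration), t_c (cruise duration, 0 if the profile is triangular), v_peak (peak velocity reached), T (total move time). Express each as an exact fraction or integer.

t_a=6 t_c=2 v_peak=3 T=14

v_max²/a_max = 3²/(1/2) = 18
24 ≥ 18 ⇒ cruise phase
t_a = 3/(1/2) = 6; v_peak = 3
d_cruise = 24 − 18 = 6; t_c = 6/3 = 2
T = 2·6 + 2 = 14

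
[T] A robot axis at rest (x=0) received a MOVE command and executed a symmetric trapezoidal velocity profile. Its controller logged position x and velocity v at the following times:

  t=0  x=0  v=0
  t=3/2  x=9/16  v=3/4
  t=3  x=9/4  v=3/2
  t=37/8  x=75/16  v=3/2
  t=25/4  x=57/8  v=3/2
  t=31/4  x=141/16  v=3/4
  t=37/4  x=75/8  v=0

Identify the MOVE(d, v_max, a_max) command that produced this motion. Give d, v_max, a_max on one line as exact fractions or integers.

final state: t=37/4, x=75/8, v=0 → d = 75/8
a_max = (3/4−0)/(3/2−0) = 1/2
max v = 3/2 over t∈[3,25/4] → v_max = 3/2
check: 3/2·(3+13/4) = 75/8 ✓

d=75/8 v_max=3/2 a_max=1/2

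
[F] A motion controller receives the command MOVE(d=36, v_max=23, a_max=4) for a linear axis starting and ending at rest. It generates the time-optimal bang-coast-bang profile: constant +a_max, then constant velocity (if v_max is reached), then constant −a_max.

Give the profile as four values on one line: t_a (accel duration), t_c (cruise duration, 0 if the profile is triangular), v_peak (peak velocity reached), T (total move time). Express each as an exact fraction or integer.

vₘ²/aₘ = 23²/4 = 529/4
36 < 529/4 ⇒ no cruise
v_peak = √(36·4) = √144 = 12
t_a = 12/4 = 3; t_c = 0
T = 2·3 = 6

t_a=3 t_c=0 v_peak=12 T=6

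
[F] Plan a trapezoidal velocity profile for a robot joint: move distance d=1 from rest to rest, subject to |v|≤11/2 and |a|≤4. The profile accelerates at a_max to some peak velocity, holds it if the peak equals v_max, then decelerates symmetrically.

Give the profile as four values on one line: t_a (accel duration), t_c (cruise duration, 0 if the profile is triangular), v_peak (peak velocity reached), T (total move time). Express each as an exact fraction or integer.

t_a=1/2 t_c=0 v_peak=2 T=1

(v_max)²/a_max = (11/2)²/4 = 121/16
1 < 121/16 ⇒ no cruise
v_peak = √(1·4) = √4 = 2
t_a = 2/4 = 1/2; t_c = 0
T = 2·1/2 = 1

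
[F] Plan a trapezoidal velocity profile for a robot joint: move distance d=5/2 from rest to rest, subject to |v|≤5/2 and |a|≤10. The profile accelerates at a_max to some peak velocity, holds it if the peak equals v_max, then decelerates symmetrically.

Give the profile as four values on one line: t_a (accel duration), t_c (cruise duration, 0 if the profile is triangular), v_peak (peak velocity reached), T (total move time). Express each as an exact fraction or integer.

v_max²/a_max = (5/2)²/10 = 5/8
5/2 ≥ 5/8 ⇒ cruise phase
t_a = (5/2)/10 = 1/4; v_peak = 5/2
d_cruise = 5/2 − 5/8 = 15/8; t_c = (15/8)/(5/2) = 3/4
T = 2·1/4 + 3/4 = 5/4

t_a=1/4 t_c=3/4 v_peak=5/2 T=5/4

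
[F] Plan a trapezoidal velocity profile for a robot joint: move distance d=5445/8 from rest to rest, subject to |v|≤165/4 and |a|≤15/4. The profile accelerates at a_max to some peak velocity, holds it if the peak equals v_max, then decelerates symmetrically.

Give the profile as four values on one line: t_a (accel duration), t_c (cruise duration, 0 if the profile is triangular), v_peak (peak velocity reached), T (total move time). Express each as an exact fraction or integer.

t_a=11 t_c=11/2 v_peak=165/4 T=55/2

(v_max)²/a_max = (165/4)²/(15/4) = 1815/4
5445/8 ≥ 1815/4 ⇒ cruise phase
t_a = (165/4)/(15/4) = 11; v_peak = 165/4
d_cruise = 5445/8 − 1815/4 = 1815/8; t_c = (1815/8)/(165/4) = 11/2
T = 2·11 + 11/2 = 55/2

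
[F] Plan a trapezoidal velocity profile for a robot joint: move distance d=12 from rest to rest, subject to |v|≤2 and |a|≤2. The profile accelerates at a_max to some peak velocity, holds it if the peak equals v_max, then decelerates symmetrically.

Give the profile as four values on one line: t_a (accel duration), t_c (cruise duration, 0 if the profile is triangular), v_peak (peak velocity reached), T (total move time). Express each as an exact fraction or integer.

vₘ²/aₘ = 2²/2 = 2
12 ≥ 2 so v_max reached
t_a = 2/2 = 1; v_peak = 2
d_cruise = 12 − 2 = 10; t_c = 10/2 = 5
T = 2·1 + 5 = 7

t_a=1 t_c=5 v_peak=2 T=7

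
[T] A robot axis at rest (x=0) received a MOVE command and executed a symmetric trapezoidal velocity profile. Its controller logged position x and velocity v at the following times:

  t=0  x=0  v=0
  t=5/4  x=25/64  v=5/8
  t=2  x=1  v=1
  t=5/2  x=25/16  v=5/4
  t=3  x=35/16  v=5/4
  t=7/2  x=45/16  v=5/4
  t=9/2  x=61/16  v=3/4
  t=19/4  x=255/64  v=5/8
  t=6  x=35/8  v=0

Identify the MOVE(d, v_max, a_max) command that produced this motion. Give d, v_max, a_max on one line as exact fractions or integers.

d=35/8 v_max=5/4 a_max=1/2

final state: t=6, x=35/8, v=0 → d = 35/8
a_max = (5/8−0)/(5/4−0) = 1/2
max v = 5/4 over t∈[5/2,7/2] → v_max = 5/4
check: 5/4·(5/2+1) = 35/8 ✓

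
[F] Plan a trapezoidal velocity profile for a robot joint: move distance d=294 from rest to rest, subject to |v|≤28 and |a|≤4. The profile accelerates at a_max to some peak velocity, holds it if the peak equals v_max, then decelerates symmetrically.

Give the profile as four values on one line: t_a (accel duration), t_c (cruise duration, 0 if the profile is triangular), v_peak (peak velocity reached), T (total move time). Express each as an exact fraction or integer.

t_a=7 t_c=7/2 v_peak=28 T=35/2

(v_max)²/a_max = 28²/4 = 196
294 ≥ 196 ⇒ cruise phase
t_a = 28/4 = 7; v_peak = 28
d_cruise = 294 − 196 = 98; t_c = 98/28 = 7/2
T = 2·7 + 7/2 = 35/2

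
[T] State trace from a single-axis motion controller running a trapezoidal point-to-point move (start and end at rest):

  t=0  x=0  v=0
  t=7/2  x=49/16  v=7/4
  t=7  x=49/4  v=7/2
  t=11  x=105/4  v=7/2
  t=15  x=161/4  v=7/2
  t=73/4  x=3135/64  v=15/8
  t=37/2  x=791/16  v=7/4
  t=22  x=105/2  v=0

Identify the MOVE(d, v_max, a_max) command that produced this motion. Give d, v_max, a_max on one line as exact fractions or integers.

d=105/2 v_max=7/2 a_max=1/2

final state: t=22, x=105/2, v=0 → d = 105/2
a_max = (7/4−0)/(7/2−0) = 1/2
max v = 7/2 over t∈[7,15] → v_max = 7/2
check: 7/2·(7+8) = 105/2 ✓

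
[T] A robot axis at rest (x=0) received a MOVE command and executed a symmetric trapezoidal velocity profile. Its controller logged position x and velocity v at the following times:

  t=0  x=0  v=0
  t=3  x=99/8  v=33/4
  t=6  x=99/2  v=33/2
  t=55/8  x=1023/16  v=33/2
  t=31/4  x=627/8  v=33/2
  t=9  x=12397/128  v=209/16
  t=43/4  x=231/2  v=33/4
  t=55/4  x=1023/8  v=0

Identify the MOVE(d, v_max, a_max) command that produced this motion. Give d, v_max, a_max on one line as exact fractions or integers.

final state: t=55/4, x=1023/8, v=0 → d = 1023/8
a_max = (33/4−0)/(3−0) = 11/4
max v = 33/2 over t∈[6,31/4] → v_max = 33/2
check: 33/2·(6+7/4) = 1023/8 ✓

d=1023/8 v_max=33/2 a_max=11/4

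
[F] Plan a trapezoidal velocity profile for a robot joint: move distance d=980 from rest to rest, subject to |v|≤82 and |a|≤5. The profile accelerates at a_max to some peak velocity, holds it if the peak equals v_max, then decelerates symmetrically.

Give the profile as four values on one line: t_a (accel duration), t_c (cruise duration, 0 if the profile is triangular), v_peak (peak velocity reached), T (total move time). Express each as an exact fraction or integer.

vₘ²/aₘ = 82²/5 = 6724/5
980 < 6724/5 so t_c = 0
v_peak = √(980·5) = √4900 = 70
t_a = 70/5 = 14; t_c = 0
T = 2·14 = 28

t_a=14 t_c=0 v_peak=70 T=28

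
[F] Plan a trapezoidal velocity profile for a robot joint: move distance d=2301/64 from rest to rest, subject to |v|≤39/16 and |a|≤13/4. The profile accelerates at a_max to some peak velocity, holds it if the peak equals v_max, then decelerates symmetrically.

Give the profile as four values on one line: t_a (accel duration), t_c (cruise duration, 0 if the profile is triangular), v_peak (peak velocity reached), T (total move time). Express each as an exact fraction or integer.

(v_max)²/a_max = (39/16)²/(13/4) = 117/64
2301/64 ≥ 117/64 → trapezoidal
t_a = (39/16)/(13/4) = 3/4; v_peak = 39/16
d_cruise = 2301/64 − 117/64 = 273/8; t_c = (273/8)/(39/16) = 14
T = 2·3/4 + 14 = 31/2

t_a=3/4 t_c=14 v_peak=39/16 T=31/2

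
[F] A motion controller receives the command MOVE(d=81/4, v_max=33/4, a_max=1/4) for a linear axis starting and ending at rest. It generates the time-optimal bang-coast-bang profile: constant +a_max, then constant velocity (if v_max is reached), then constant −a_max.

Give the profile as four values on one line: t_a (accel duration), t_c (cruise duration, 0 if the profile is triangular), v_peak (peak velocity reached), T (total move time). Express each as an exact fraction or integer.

v_max²/a_max = (33/4)²/(1/4) = 1089/4
81/4 < 1089/4 ⇒ no cruise
v_peak = √(81/4·1/4) = √(81/16) = 9/4
t_a = (9/4)/(1/4) = 9; t_c = 0
T = 2·9 = 18

t_a=9 t_c=0 v_peak=9/4 T=18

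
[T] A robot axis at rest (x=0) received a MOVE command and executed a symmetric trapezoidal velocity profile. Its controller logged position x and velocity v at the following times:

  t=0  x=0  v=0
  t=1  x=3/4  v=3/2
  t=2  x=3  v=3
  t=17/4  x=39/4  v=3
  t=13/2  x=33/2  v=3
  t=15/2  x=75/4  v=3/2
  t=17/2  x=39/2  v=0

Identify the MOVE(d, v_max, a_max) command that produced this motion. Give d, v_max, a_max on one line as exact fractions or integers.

final state: t=17/2, x=39/2, v=0 → d = 39/2
a_max = (3/2−0)/(1−0) = 3/2
max v = 3 over t∈[2,13/2] → v_max = 3
check: 3·(2+9/2) = 39/2 ✓

d=39/2 v_max=3 a_max=3/2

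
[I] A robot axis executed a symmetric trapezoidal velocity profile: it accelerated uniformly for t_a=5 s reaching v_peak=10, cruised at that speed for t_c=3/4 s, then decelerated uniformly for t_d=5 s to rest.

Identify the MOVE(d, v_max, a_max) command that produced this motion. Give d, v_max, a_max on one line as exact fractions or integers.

a_max = 10/5 = 2
d_a = ½·10·5 = 25; d_c = 10·3/4 = 15/2
d = 2·25 + 15/2 = 115/2
t_c = 3/4 > 0 so v_max = 10

d=115/2 v_max=10 a_max=2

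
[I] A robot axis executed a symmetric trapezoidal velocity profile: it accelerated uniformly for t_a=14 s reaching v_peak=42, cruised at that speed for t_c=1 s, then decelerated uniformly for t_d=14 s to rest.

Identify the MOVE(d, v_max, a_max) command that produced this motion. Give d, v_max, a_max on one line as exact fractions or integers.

a_max = 42/14 = 3
d_a = ½·42·14 = 294; d_c = 42·1 = 42
d = 2·294 + 42 = 630
t_c = 1 > 0 → v_max = v_peak = 42

d=630 v_max=42 a_max=3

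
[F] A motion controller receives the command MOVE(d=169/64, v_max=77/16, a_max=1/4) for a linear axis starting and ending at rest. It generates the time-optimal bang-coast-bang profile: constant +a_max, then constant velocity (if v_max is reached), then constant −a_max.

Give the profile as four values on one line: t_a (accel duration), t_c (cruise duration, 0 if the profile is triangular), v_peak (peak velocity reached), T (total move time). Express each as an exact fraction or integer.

(v_max)²/a_max = (77/16)²/(1/4) = 5929/64
169/64 < 5929/64 → triangular
v_peak = √(169/64·1/4) = √(169/256) = 13/16
t_a = (13/16)/(1/4) = 13/4; t_c = 0
T = 2·13/4 = 13/2

t_a=13/4 t_c=0 v_peak=13/16 T=13/2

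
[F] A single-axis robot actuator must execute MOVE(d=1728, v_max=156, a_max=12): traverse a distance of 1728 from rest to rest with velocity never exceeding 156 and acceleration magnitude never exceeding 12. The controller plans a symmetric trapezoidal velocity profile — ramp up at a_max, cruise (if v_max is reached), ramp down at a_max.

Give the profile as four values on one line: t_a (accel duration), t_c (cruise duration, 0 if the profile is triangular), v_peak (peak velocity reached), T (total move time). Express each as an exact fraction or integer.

t_a=12 t_c=0 v_peak=144 T=24

vₘ²/aₘ = 156²/12 = 2028
1728 < 2028 → triangular
v_peak = √(1728·12) = √20736 = 144
t_a = 144/12 = 12; t_c = 0
T = 2·12 = 24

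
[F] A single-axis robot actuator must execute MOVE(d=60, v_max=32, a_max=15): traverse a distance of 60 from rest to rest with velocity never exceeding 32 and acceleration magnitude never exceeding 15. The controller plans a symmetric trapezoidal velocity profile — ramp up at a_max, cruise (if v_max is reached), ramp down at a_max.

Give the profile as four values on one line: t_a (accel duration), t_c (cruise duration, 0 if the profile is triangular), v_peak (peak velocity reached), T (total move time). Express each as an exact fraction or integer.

(v_max)²/a_max = 32²/15 = 1024/15
60 < 1024/15 ⇒ no cruise
v_peak = √(60·15) = √900 = 30
t_a = 30/15 = 2; t_c = 0
T = 2·2 = 4

t_a=2 t_c=0 v_peak=30 T=4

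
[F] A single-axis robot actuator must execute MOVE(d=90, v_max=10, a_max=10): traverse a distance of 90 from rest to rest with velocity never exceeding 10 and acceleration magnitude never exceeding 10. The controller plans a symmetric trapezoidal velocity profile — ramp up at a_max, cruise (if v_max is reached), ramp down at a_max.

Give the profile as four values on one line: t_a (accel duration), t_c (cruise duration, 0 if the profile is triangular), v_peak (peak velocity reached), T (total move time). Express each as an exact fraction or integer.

v_max²/a_max = 10²/10 = 10
90 ≥ 10 ⇒ cruise phase
t_a = 10/10 = 1; v_peak = 10
d_cruise = 90 − 10 = 80; t_c = 80/10 = 8
T = 2·1 + 8 = 10

t_a=1 t_c=8 v_peak=10 T=10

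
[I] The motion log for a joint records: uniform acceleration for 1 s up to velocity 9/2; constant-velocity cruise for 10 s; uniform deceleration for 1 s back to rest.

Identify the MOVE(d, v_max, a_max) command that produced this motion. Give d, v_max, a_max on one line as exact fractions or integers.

a_max = (9/2)/1 = 9/2
d_a = ½·9/2·1 = 9/4; d_c = 9/2·10 = 45
d = 2·9/4 + 45 = 99/2
t_c = 10 > 0 ⇒ limit active, v_max = 9/2

d=99/2 v_max=9/2 a_max=9/2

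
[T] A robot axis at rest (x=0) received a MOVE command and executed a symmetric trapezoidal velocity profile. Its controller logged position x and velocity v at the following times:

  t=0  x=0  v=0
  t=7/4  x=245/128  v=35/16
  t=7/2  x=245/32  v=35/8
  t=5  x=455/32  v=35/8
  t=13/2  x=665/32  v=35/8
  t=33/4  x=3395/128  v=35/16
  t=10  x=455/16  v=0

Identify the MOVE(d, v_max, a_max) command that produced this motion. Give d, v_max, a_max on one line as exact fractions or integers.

final state: t=10, x=455/16, v=0 → d = 455/16
a_max = (35/16−0)/(7/4−0) = 5/4
max v = 35/8 over t∈[7/2,13/2] → v_max = 35/8
check: 35/8·(7/2+3) = 455/16 ✓

d=455/16 v_max=35/8 a_max=5/4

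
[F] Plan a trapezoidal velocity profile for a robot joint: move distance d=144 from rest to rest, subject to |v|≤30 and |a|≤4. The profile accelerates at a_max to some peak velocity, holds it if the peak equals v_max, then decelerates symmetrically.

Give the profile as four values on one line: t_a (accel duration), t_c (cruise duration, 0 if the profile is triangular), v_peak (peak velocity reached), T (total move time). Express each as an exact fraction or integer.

t_a=6 t_c=0 v_peak=24 T=12

vₘ²/aₘ = 30²/4 = 225
144 < 225 ⇒ no cruise
v_peak = √(144·4) = √576 = 24
t_a = 24/4 = 6; t_c = 0
T = 2·6 = 12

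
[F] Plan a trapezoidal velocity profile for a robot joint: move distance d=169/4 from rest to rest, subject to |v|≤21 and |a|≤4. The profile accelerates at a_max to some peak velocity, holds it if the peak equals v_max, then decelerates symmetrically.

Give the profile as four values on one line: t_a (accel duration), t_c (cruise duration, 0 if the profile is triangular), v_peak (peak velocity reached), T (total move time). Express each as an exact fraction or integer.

t_a=13/4 t_c=0 v_peak=13 T=13/2

(v_max)²/a_max = 21²/4 = 441/4
169/4 < 441/4 ⇒ no cruise
v_peak = √(169/4·4) = √169 = 13
t_a = 13/4; t_c = 0
T = 2·13/4 = 13/2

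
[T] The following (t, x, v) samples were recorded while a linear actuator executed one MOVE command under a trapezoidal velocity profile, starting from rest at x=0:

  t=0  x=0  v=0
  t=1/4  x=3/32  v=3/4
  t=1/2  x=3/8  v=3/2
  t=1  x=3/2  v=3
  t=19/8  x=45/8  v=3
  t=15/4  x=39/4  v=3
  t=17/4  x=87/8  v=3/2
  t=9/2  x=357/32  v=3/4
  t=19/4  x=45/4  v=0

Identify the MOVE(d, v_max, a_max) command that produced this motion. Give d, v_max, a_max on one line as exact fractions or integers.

d=45/4 v_max=3 a_max=3

final state: t=19/4, x=45/4, v=0 → d = 45/4
a_max = (3/4−0)/(1/4−0) = 3
max v = 3 over t∈[1,15/4] → v_max = 3
check: 3·(1+11/4) = 45/4 ✓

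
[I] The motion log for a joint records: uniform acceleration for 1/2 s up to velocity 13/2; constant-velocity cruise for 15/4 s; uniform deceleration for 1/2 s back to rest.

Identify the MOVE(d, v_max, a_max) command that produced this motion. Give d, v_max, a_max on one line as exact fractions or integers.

a_max = (13/2)/(1/2) = 13
d_a = ½·13/2·1/2 = 13/8; d_c = 13/2·15/4 = 195/8
d = 2·13/8 + 195/8 = 221/8
t_c = 15/4 > 0 → v_max = v_peak = 13/2

d=221/8 v_max=13/2 a_max=13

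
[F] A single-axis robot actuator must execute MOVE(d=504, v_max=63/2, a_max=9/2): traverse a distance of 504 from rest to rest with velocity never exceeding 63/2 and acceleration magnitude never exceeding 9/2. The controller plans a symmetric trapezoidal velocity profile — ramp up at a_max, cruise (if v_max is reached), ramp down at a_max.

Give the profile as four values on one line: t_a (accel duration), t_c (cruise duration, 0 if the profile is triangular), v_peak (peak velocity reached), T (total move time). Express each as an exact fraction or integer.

vₘ²/aₘ = (63/2)²/(9/2) = 441/2
504 ≥ 441/2 so v_max reached
t_a = (63/2)/(9/2) = 7; v_peak = 63/2
d_cruise = 504 − 441/2 = 567/2; t_c = (567/2)/(63/2) = 9
T = 2·7 + 9 = 23

t_a=7 t_c=9 v_peak=63/2 T=23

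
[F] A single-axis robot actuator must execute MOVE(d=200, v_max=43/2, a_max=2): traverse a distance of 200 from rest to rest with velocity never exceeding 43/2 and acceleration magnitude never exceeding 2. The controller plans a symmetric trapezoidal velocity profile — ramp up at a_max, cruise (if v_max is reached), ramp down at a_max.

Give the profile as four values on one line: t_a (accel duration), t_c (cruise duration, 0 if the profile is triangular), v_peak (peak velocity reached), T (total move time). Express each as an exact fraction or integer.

t_a=10 t_c=0 v_peak=20 T=20

vₘ²/aₘ = (43/2)²/2 = 1849/8
200 < 1849/8 ⇒ no cruise
v_peak = √(200·2) = √400 = 20
t_a = 20/2 = 10; t_c = 0
T = 2·10 = 20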